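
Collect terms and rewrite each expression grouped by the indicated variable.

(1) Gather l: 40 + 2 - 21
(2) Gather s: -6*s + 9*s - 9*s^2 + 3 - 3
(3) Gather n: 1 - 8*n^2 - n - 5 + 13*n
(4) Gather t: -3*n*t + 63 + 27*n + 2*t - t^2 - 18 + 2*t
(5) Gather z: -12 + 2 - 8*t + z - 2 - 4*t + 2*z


(1) = 21
(2) = -9*s^2 + 3*s
(3) = -8*n^2 + 12*n - 4
(4) = 27*n - t^2 + t*(4 - 3*n) + 45
(5) = -12*t + 3*z - 12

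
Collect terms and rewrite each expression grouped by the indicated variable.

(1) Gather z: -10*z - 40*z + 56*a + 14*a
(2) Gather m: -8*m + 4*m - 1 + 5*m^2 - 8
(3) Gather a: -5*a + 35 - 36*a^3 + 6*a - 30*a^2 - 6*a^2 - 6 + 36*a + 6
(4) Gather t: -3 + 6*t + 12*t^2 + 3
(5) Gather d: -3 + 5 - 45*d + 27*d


(1) = 70*a - 50*z
(2) = 5*m^2 - 4*m - 9
(3) = -36*a^3 - 36*a^2 + 37*a + 35
(4) = 12*t^2 + 6*t
(5) = 2 - 18*d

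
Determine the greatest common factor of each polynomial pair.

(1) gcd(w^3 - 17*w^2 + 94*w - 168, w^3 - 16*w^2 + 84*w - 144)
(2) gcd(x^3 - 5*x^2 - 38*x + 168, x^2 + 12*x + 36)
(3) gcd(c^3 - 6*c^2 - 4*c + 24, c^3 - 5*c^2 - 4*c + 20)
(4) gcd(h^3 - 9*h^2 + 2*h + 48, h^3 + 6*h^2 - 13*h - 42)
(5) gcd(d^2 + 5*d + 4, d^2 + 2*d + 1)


(1) = gcd((w - 7)*(w - 6)*(w - 4), (w - 6)^2*(w - 4)) = w^2 - 10*w + 24
(2) = x + 6
(3) = gcd((c - 6)*(c - 2)*(c + 2), (c - 5)*(c - 2)*(c + 2)) = c^2 - 4
(4) = gcd((h - 8)*(h - 3)*(h + 2), (h - 3)*(h + 2)*(h + 7)) = h^2 - h - 6
(5) = d + 1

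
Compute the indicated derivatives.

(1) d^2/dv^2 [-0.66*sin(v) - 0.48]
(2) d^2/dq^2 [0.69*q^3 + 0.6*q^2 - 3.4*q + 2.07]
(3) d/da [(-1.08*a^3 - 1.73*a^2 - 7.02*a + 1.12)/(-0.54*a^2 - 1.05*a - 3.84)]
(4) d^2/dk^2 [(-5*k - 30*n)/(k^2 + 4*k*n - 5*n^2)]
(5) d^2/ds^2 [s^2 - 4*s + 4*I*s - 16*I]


(1) = 0.66*sin(v)
(2) = 4.14*q + 1.2
(3) = (0.5832*a^4 + 2.268*a^3 + 10.4673*a^2 + 14.496*a + 28.1328)/(0.2916*a^4 + 1.134*a^3 + 5.2497*a^2 + 8.064*a + 14.7456)
(4) = 10*(-4*(k + 2*n)^2*(k + 6*n) + (3*k + 10*n)*(k^2 + 4*k*n - 5*n^2))/(k^2 + 4*k*n - 5*n^2)^3
(5) = 2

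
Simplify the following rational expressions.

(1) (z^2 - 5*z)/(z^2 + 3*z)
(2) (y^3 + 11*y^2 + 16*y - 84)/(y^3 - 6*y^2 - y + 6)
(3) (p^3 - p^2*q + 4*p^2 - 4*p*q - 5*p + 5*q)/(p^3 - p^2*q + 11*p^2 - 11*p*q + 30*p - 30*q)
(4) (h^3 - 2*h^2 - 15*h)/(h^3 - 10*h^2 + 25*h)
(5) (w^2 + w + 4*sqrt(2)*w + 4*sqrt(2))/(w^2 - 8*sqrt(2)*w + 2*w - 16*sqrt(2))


(1) = (z - 5)/(z + 3)
(2) = (y^3 + 11*y^2 + 16*y - 84)/(y^3 - 6*y^2 - y + 6)
(3) = (p - 1)/(p + 6)
(4) = (h + 3)/(h - 5)
(5) = (w^2 + w*(1 + 4*sqrt(2)) + 4*sqrt(2))/(w^2 + w*(2 - 8*sqrt(2)) - 16*sqrt(2))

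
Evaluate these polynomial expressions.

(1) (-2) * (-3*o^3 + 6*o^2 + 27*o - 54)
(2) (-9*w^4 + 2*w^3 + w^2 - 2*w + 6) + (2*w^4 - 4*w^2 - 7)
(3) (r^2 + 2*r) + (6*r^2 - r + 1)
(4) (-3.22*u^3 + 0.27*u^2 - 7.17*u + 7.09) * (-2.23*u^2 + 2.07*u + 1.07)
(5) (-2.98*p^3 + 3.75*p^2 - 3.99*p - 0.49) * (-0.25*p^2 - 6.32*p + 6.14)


(1) = 6*o^3 - 12*o^2 - 54*o + 108
(2) = -7*w^4 + 2*w^3 - 3*w^2 - 2*w - 1
(3) = 7*r^2 + r + 1
(4) = 7.1806*u^5 - 7.2675*u^4 + 13.1026*u^3 - 30.3637*u^2 + 7.0044*u + 7.5863
(5) = 0.745*p^5 + 17.8961*p^4 - 40.9997*p^3 + 48.3643*p^2 - 21.4018*p - 3.0086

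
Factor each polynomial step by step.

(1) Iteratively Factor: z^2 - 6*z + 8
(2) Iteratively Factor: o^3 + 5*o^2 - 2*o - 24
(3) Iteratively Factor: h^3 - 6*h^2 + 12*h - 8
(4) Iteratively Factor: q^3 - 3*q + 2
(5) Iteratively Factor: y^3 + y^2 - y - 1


(1) = (z - 4)*(z - 2)
(2) = (o - 2)*(o^2 + 7*o + 12) = (o - 2)*(o + 3)*(o + 4)
(3) = (h - 2)*(h^2 - 4*h + 4) = (h - 2)^2*(h - 2)
(4) = (q + 2)*(q^2 - 2*q + 1) = (q - 1)*(q + 2)*(q - 1)
(5) = (y + 1)*(y^2 - 1) = (y - 1)*(y + 1)*(y + 1)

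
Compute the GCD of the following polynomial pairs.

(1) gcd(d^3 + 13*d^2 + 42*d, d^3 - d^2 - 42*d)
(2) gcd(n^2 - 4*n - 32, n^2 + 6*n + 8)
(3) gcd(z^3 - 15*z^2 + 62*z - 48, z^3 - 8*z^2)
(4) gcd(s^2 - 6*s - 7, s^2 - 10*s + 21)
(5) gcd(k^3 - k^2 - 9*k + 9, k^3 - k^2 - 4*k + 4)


(1) = d^2 + 6*d
(2) = n + 4
(3) = z - 8
(4) = s - 7
(5) = k - 1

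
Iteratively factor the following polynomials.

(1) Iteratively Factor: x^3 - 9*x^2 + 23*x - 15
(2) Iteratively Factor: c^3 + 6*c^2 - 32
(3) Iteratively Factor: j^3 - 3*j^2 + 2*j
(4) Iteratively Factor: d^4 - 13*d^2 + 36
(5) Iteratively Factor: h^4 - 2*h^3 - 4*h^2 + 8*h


(1) = (x - 3)*(x^2 - 6*x + 5) = (x - 3)*(x - 1)*(x - 5)
(2) = (c + 4)*(c^2 + 2*c - 8) = (c + 4)^2*(c - 2)
(3) = (j - 2)*(j^2 - j) = j*(j - 2)*(j - 1)
(4) = (d - 2)*(d^3 + 2*d^2 - 9*d - 18) = (d - 3)*(d - 2)*(d^2 + 5*d + 6) = (d - 3)*(d - 2)*(d + 3)*(d + 2)
(5) = (h + 2)*(h^3 - 4*h^2 + 4*h) = h*(h + 2)*(h^2 - 4*h + 4) = h*(h - 2)*(h + 2)*(h - 2)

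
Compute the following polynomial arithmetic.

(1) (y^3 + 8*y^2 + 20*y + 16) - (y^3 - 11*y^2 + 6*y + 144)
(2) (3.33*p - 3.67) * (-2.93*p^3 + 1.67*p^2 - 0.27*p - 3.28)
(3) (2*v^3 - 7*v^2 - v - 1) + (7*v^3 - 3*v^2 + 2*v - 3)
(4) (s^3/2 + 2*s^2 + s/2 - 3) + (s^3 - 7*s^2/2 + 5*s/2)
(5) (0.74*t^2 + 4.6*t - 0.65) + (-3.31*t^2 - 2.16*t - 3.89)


(1) = 19*y^2 + 14*y - 128
(2) = -9.7569*p^4 + 16.3142*p^3 - 7.028*p^2 - 9.9315*p + 12.0376
(3) = 9*v^3 - 10*v^2 + v - 4
(4) = 3*s^3/2 - 3*s^2/2 + 3*s - 3
(5) = -2.57*t^2 + 2.44*t - 4.54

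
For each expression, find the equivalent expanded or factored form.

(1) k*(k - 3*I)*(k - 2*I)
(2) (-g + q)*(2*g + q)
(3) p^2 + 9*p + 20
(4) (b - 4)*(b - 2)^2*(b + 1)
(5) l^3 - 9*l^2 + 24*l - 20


(1) = k^3 - 5*I*k^2 - 6*k
(2) = -2*g^2 + g*q + q^2
(3) = (p + 4)*(p + 5)
(4) = b^4 - 7*b^3 + 12*b^2 + 4*b - 16
(5) = (l - 5)*(l - 2)^2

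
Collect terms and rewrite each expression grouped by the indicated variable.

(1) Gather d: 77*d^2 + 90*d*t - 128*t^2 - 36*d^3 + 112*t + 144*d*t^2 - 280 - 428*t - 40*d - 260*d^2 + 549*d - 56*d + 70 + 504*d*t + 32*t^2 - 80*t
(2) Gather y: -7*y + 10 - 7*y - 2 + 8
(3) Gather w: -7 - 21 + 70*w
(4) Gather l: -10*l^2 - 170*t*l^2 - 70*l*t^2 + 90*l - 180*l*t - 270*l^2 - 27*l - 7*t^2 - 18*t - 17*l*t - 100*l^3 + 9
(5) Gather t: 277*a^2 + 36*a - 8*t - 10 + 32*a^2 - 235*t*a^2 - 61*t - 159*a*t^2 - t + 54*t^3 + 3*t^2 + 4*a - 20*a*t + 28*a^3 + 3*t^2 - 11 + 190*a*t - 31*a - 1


(1) = -36*d^3 - 183*d^2 + d*(144*t^2 + 594*t + 453) - 96*t^2 - 396*t - 210
(2) = 16 - 14*y
(3) = 70*w - 28
(4) = -100*l^3 + l^2*(-170*t - 280) + l*(-70*t^2 - 197*t + 63) - 7*t^2 - 18*t + 9
(5) = 28*a^3 + 309*a^2 + 9*a + 54*t^3 + t^2*(6 - 159*a) + t*(-235*a^2 + 170*a - 70) - 22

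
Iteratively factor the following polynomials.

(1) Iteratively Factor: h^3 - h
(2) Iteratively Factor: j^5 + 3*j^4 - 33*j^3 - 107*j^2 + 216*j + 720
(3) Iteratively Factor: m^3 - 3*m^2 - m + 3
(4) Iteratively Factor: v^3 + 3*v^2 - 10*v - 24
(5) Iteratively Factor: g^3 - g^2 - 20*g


(1) = (h - 1)*(h^2 + h) = h*(h - 1)*(h + 1)
(2) = (j - 5)*(j^4 + 8*j^3 + 7*j^2 - 72*j - 144) = (j - 5)*(j + 3)*(j^3 + 5*j^2 - 8*j - 48) = (j - 5)*(j + 3)*(j + 4)*(j^2 + j - 12) = (j - 5)*(j - 3)*(j + 3)*(j + 4)*(j + 4)
(3) = (m - 3)*(m^2 - 1) = (m - 3)*(m - 1)*(m + 1)
(4) = (v - 3)*(v^2 + 6*v + 8) = (v - 3)*(v + 4)*(v + 2)
(5) = (g - 5)*(g^2 + 4*g) = (g - 5)*(g + 4)*(g)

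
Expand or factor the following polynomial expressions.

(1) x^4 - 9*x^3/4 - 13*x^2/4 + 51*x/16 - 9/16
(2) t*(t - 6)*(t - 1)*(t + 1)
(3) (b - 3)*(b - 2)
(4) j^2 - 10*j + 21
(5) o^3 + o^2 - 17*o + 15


(1) = (x - 3)*(x - 1/2)*(x - 1/4)*(x + 3/2)
(2) = t^4 - 6*t^3 - t^2 + 6*t
(3) = b^2 - 5*b + 6
(4) = (j - 7)*(j - 3)
(5) = (o - 3)*(o - 1)*(o + 5)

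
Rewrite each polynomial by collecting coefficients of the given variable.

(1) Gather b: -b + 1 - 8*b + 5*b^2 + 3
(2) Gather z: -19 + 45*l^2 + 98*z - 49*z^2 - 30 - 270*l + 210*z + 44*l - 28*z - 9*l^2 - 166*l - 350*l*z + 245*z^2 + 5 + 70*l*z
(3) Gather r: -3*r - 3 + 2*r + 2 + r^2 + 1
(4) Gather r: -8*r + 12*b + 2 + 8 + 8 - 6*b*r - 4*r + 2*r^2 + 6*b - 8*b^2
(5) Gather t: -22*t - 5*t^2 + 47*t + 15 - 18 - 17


(1) = 5*b^2 - 9*b + 4
(2) = 36*l^2 - 392*l + 196*z^2 + z*(280 - 280*l) - 44
(3) = r^2 - r
(4) = -8*b^2 + 18*b + 2*r^2 + r*(-6*b - 12) + 18
(5) = -5*t^2 + 25*t - 20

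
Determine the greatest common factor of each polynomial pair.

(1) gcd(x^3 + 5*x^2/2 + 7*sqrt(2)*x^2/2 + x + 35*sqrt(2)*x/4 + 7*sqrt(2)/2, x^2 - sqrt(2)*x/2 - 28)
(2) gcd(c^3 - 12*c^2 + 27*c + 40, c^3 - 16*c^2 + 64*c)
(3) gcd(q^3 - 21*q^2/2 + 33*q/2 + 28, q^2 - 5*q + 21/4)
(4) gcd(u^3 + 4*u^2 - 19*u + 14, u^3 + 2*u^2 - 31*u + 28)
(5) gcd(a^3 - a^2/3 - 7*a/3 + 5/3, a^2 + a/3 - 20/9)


(1) = x + 7*sqrt(2)/2
(2) = gcd((c - 8)*(c - 5)*(c + 1), c*(c - 8)^2) = c - 8
(3) = q - 7/2
(4) = u^2 + 6*u - 7
(5) = gcd((a - 1)^2*(a + 5/3), (a - 4/3)*(a + 5/3)) = a + 5/3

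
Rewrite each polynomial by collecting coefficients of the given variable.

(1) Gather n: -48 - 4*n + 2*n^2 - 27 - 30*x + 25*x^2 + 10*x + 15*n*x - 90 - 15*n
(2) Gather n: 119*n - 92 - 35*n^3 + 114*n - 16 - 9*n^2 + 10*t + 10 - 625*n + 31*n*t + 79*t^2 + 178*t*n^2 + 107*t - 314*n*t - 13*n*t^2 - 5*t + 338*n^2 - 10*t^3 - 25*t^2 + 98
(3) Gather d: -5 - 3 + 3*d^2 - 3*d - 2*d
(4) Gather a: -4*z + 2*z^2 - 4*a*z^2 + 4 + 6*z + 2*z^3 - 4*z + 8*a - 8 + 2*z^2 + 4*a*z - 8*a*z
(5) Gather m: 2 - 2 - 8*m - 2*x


(1) = 2*n^2 + n*(15*x - 19) + 25*x^2 - 20*x - 165
(2) = -35*n^3 + n^2*(178*t + 329) + n*(-13*t^2 - 283*t - 392) - 10*t^3 + 54*t^2 + 112*t
(3) = 3*d^2 - 5*d - 8
(4) = a*(-4*z^2 - 4*z + 8) + 2*z^3 + 4*z^2 - 2*z - 4
(5) = -8*m - 2*x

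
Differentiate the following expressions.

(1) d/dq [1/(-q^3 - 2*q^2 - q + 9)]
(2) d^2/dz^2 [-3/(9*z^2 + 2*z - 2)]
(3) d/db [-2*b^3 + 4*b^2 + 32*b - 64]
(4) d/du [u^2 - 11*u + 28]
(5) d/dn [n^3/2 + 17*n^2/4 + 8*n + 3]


(1) = (3*q^2 + 4*q + 1)/(q^3 + 2*q^2 + q - 9)^2
(2) = 6*(81*z^2 + 18*z - 4*(9*z + 1)^2 - 18)/(9*z^2 + 2*z - 2)^3
(3) = -6*b^2 + 8*b + 32
(4) = 2*u - 11
(5) = 3*n^2/2 + 17*n/2 + 8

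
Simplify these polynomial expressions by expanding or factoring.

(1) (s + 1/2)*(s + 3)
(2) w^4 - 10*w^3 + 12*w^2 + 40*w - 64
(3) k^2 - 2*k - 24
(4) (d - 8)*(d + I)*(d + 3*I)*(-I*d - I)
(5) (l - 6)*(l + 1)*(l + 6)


(1) = s^2 + 7*s/2 + 3/2
(2) = (w - 8)*(w - 2)^2*(w + 2)
(3) = (k - 6)*(k + 4)
(4) = -I*d^4 + 4*d^3 + 7*I*d^3 - 28*d^2 + 11*I*d^2 - 32*d - 21*I*d - 24*I
(5) = l^3 + l^2 - 36*l - 36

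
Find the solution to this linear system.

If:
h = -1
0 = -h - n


Then:
h = -1
n = 1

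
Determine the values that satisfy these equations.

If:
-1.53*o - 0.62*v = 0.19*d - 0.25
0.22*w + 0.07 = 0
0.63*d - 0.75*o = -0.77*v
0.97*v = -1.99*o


Then:
d = 0.96
o = 0.26
v = -0.53
w = -0.32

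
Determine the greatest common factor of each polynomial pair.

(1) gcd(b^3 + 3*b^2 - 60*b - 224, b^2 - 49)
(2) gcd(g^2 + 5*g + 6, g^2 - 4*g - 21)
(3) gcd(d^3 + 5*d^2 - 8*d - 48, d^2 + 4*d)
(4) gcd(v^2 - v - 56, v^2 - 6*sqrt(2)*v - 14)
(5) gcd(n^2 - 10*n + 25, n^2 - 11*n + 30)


(1) = b + 7
(2) = gcd((g + 2)*(g + 3), (g - 7)*(g + 3)) = g + 3
(3) = d + 4
(4) = 1
(5) = n - 5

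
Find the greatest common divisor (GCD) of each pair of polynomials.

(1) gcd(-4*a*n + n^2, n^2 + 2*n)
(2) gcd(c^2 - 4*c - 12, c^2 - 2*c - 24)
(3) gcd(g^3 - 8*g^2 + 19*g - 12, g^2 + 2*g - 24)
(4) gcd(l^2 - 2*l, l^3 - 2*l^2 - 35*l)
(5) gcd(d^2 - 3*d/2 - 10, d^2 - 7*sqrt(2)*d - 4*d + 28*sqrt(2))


(1) = n
(2) = gcd((c - 6)*(c + 2), (c - 6)*(c + 4)) = c - 6
(3) = g - 4
(4) = l
(5) = d - 4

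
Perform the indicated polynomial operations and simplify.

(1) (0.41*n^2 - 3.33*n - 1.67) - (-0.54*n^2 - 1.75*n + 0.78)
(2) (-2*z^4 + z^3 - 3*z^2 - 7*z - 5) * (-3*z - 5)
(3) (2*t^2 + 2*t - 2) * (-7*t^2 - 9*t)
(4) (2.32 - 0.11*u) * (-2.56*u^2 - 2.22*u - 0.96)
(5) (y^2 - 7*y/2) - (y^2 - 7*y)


(1) = 0.95*n^2 - 1.58*n - 2.45
(2) = 6*z^5 + 7*z^4 + 4*z^3 + 36*z^2 + 50*z + 25
(3) = -14*t^4 - 32*t^3 - 4*t^2 + 18*t
(4) = 0.2816*u^3 - 5.695*u^2 - 5.0448*u - 2.2272
(5) = 7*y/2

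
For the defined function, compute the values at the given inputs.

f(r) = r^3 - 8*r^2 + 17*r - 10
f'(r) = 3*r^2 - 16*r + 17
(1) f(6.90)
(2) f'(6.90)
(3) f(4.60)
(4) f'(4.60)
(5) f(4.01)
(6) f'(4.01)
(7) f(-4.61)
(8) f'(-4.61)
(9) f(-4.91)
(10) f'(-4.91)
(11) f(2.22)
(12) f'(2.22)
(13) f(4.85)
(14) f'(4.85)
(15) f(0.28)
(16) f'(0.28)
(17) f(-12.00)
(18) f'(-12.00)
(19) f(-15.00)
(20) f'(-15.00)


(1) = 54.93
(2) = 49.43
(3) = -3.74
(4) = 6.88
(5) = -5.99
(6) = 1.08
(7) = -356.36
(8) = 154.52
(9) = -404.71
(10) = 167.88
(11) = -0.75
(12) = -3.73
(13) = -1.65
(14) = 9.97
(15) = -5.85
(16) = 12.76
(17) = -3094.00
(18) = 641.00
(19) = -5440.00
(20) = 932.00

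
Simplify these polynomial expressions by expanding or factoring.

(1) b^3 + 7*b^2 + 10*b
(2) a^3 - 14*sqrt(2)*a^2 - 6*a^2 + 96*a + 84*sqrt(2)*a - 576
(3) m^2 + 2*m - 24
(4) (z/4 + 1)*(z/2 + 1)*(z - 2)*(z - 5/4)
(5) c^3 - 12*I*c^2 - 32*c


(1) = b*(b + 2)*(b + 5)
(2) = (a - 6)*(a - 8*sqrt(2))*(a - 6*sqrt(2))
(3) = (m - 4)*(m + 6)
(4) = z^4/8 + 11*z^3/32 - 9*z^2/8 - 11*z/8 + 5/2
(5) = c*(c - 8*I)*(c - 4*I)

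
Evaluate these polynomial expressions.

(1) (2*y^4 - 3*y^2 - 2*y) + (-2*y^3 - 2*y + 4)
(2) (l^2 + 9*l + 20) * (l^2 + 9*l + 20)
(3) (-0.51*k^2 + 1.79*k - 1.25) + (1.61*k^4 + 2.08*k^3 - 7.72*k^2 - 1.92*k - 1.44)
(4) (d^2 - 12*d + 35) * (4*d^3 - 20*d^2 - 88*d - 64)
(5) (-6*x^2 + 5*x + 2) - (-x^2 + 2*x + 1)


(1) = 2*y^4 - 2*y^3 - 3*y^2 - 4*y + 4
(2) = l^4 + 18*l^3 + 121*l^2 + 360*l + 400
(3) = 1.61*k^4 + 2.08*k^3 - 8.23*k^2 - 0.13*k - 2.69
(4) = 4*d^5 - 68*d^4 + 292*d^3 + 292*d^2 - 2312*d - 2240
(5) = -5*x^2 + 3*x + 1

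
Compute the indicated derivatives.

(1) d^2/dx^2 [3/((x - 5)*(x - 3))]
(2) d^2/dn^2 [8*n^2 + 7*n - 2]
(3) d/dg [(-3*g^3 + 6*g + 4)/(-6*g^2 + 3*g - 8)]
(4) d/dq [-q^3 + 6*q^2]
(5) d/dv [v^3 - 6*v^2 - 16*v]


(1) = 6*((x - 5)^2 + (x - 5)*(x - 3) + (x - 3)^2)/((x - 5)^3*(x - 3)^3)
(2) = 16
(3) = 6*(3*g^4 - 3*g^3 + 18*g^2 + 8*g - 10)/(36*g^4 - 36*g^3 + 105*g^2 - 48*g + 64)
(4) = 3*q*(4 - q)
(5) = 3*v^2 - 12*v - 16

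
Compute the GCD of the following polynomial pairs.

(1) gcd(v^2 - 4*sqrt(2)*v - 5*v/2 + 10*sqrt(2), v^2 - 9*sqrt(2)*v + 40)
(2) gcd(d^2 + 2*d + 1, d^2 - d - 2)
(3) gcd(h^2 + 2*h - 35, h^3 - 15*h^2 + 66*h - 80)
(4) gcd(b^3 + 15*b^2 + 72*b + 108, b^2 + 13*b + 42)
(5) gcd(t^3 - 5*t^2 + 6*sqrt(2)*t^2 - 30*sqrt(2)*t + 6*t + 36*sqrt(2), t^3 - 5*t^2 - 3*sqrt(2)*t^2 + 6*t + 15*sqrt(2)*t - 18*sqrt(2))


(1) = v - 4*sqrt(2)
(2) = gcd((d + 1)^2, (d - 2)*(d + 1)) = d + 1
(3) = gcd((h - 5)*(h + 7), (h - 8)*(h - 5)*(h - 2)) = h - 5
(4) = gcd((b + 3)*(b + 6)^2, (b + 6)*(b + 7)) = b + 6
(5) = t^2 - 5*t + 6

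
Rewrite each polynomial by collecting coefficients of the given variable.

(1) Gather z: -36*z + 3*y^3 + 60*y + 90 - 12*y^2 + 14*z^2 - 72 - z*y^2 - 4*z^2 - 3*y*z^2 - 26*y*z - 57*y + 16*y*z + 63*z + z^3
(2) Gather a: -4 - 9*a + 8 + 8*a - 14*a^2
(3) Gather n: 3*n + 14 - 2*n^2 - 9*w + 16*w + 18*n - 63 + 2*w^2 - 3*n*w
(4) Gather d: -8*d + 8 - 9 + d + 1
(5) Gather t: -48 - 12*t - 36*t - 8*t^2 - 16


(1) = 3*y^3 - 12*y^2 + 3*y + z^3 + z^2*(10 - 3*y) + z*(-y^2 - 10*y + 27) + 18
(2) = -14*a^2 - a + 4
(3) = -2*n^2 + n*(21 - 3*w) + 2*w^2 + 7*w - 49
(4) = -7*d
(5) = -8*t^2 - 48*t - 64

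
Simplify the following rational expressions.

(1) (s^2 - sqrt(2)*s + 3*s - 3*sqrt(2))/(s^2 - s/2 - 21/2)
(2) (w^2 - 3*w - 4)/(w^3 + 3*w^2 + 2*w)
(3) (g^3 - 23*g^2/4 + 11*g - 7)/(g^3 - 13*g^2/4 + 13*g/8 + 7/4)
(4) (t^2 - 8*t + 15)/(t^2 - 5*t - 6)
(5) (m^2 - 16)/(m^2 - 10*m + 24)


(1) = (2*s - 2*sqrt(2))/(2*s - 7)
(2) = (w - 4)/(w^2 + 2*w)
(3) = (2*g - 4)/(2*g + 1)
(4) = (t^2 - 8*t + 15)/(t^2 - 5*t - 6)
(5) = (m + 4)/(m - 6)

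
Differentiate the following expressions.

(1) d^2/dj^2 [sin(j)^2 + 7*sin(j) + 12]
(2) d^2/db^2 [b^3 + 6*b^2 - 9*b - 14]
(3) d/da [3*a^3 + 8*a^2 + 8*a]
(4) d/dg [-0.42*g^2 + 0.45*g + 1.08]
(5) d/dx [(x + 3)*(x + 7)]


(1) = -7*sin(j) + 2*cos(2*j)
(2) = 6*b + 12
(3) = 9*a^2 + 16*a + 8
(4) = 0.45 - 0.84*g
(5) = 2*x + 10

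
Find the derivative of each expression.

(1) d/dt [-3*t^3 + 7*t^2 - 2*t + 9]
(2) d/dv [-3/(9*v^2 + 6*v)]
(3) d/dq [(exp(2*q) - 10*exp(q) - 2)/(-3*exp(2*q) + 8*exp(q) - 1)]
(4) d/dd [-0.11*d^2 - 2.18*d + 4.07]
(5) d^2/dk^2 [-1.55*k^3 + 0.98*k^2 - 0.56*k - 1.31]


(1) = -9*t^2 + 14*t - 2
(2) = 2*(3*v + 1)/(v^2*(3*v + 2)^2)
(3) = (-22*exp(2*q) - 14*exp(q) + 26)*exp(q)/(9*exp(4*q) - 48*exp(3*q) + 70*exp(2*q) - 16*exp(q) + 1)
(4) = -0.22*d - 2.18
(5) = 1.96 - 9.3*k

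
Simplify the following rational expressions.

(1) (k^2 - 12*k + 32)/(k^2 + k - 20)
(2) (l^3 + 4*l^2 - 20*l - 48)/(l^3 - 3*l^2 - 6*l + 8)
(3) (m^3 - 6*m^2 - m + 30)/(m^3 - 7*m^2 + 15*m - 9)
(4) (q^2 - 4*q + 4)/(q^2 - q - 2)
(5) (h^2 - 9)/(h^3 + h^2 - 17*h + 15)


(1) = (k - 8)/(k + 5)
(2) = (l + 6)/(l - 1)
(3) = (m^2 - 3*m - 10)/(m^2 - 4*m + 3)
(4) = (q - 2)/(q + 1)
(5) = (h + 3)/(h^2 + 4*h - 5)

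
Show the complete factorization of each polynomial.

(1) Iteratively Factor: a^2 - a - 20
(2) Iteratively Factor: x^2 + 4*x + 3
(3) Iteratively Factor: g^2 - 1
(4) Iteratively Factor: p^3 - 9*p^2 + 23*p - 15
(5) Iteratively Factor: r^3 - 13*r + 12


(1) = (a - 5)*(a + 4)
(2) = (x + 3)*(x + 1)
(3) = (g + 1)*(g - 1)
(4) = (p - 1)*(p^2 - 8*p + 15) = (p - 5)*(p - 1)*(p - 3)
(5) = (r + 4)*(r^2 - 4*r + 3) = (r - 3)*(r + 4)*(r - 1)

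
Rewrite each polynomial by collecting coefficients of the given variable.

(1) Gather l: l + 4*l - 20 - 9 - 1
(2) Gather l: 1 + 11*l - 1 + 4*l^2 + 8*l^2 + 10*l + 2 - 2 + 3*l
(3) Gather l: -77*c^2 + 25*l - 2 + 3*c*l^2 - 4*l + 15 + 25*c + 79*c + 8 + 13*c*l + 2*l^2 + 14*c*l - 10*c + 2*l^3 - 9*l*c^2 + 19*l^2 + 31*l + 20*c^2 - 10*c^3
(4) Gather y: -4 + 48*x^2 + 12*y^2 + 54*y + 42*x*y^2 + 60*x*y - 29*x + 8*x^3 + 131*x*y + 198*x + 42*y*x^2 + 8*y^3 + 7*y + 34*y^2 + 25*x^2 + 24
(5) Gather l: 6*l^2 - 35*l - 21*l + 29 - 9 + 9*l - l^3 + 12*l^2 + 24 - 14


(1) = 5*l - 30
(2) = 12*l^2 + 24*l
(3) = -10*c^3 - 57*c^2 + 94*c + 2*l^3 + l^2*(3*c + 21) + l*(-9*c^2 + 27*c + 52) + 21
(4) = 8*x^3 + 73*x^2 + 169*x + 8*y^3 + y^2*(42*x + 46) + y*(42*x^2 + 191*x + 61) + 20
(5) = -l^3 + 18*l^2 - 47*l + 30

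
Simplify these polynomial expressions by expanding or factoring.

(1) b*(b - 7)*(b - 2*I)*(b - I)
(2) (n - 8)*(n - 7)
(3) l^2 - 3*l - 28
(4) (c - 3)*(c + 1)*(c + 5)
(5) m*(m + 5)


(1) = b^4 - 7*b^3 - 3*I*b^3 - 2*b^2 + 21*I*b^2 + 14*b
(2) = n^2 - 15*n + 56
(3) = (l - 7)*(l + 4)
(4) = c^3 + 3*c^2 - 13*c - 15
(5) = m^2 + 5*m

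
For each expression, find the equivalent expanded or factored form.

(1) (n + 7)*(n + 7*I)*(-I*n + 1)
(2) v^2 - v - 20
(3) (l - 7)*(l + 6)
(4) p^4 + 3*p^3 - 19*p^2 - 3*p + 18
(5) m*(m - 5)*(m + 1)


(1) = -I*n^3 + 8*n^2 - 7*I*n^2 + 56*n + 7*I*n + 49*I
(2) = (v - 5)*(v + 4)
(3) = l^2 - l - 42
(4) = (p - 3)*(p - 1)*(p + 1)*(p + 6)
(5) = m^3 - 4*m^2 - 5*m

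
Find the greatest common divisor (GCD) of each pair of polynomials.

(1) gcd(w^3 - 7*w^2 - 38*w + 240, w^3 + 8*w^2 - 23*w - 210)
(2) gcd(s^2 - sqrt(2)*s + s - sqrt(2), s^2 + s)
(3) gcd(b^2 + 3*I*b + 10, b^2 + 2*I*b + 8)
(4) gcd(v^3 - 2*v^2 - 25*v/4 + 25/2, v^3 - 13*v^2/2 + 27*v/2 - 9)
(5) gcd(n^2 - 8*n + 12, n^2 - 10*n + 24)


(1) = gcd((w - 8)*(w - 5)*(w + 6), (w - 5)*(w + 6)*(w + 7)) = w^2 + w - 30
(2) = s + 1
(3) = b - 2*I
(4) = v - 2
(5) = gcd((n - 6)*(n - 2), (n - 6)*(n - 4)) = n - 6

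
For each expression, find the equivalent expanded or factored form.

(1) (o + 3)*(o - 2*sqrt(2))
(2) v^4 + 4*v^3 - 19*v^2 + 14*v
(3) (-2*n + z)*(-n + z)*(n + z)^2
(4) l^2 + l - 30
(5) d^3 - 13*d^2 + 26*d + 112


(1) = o^2 - 2*sqrt(2)*o + 3*o - 6*sqrt(2)
(2) = v*(v - 2)*(v - 1)*(v + 7)
(3) = 2*n^4 + n^3*z - 3*n^2*z^2 - n*z^3 + z^4
(4) = (l - 5)*(l + 6)
(5) = (d - 8)*(d - 7)*(d + 2)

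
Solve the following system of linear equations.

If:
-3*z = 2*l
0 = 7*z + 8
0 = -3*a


Then:
a = 0
l = 12/7
z = -8/7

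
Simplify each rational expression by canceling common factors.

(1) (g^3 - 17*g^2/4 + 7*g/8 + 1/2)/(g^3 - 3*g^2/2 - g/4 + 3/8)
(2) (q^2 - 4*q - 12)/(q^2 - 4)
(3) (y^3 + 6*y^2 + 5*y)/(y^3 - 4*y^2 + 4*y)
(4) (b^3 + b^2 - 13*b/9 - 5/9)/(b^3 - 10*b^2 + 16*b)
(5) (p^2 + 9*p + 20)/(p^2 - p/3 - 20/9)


(1) = (4*g^2 - 15*g - 4)/(4*g^2 - 4*g - 3)
(2) = (q - 6)/(q - 2)
(3) = (y^2 + 6*y + 5)/(y^2 - 4*y + 4)
(4) = (9*b^3 + 9*b^2 - 13*b - 5)/(9*b^3 - 90*b^2 + 144*b)
(5) = (9*p^2 + 81*p + 180)/(9*p^2 - 3*p - 20)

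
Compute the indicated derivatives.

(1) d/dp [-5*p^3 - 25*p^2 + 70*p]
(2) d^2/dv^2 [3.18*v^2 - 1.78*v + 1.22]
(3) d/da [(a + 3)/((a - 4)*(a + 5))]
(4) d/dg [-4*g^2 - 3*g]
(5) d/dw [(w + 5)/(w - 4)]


(1) = -15*p^2 - 50*p + 70
(2) = 6.36000000000000
(3) = (-a^2 - 6*a - 23)/(a^4 + 2*a^3 - 39*a^2 - 40*a + 400)
(4) = -8*g - 3
(5) = -9/(w - 4)^2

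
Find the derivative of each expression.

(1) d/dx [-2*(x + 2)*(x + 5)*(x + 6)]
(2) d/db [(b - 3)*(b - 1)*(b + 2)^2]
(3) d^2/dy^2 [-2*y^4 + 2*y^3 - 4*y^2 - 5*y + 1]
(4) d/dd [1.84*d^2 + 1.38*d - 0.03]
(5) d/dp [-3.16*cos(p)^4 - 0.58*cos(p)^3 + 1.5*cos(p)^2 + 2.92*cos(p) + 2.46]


(1) = -6*x^2 - 52*x - 104
(2) = 4*b^3 - 18*b - 4
(3) = -24*y^2 + 12*y - 8
(4) = 3.68*d + 1.38
(5) = (12.64*cos(p)^3 + 1.74*cos(p)^2 - 3.0*cos(p) - 2.92)*sin(p)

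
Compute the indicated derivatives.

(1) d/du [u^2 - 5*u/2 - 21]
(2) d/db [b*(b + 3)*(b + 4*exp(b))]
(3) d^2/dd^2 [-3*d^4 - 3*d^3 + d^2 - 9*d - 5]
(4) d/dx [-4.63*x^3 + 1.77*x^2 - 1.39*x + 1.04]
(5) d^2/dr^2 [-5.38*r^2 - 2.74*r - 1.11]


(1) = 2*u - 5/2
(2) = 4*b^2*exp(b) + 3*b^2 + 20*b*exp(b) + 6*b + 12*exp(b)
(3) = -36*d^2 - 18*d + 2
(4) = -13.89*x^2 + 3.54*x - 1.39
(5) = -10.7600000000000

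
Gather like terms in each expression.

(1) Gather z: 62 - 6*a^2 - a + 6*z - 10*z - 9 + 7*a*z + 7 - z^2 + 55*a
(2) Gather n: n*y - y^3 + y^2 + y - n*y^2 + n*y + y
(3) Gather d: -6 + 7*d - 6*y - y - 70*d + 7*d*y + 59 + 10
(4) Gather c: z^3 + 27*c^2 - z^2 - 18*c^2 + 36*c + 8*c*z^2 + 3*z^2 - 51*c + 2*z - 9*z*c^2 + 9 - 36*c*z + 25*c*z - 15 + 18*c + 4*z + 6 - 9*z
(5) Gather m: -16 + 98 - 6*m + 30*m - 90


(1) = -6*a^2 + 54*a - z^2 + z*(7*a - 4) + 60
(2) = n*(-y^2 + 2*y) - y^3 + y^2 + 2*y
(3) = d*(7*y - 63) - 7*y + 63
(4) = c^2*(9 - 9*z) + c*(8*z^2 - 11*z + 3) + z^3 + 2*z^2 - 3*z
(5) = 24*m - 8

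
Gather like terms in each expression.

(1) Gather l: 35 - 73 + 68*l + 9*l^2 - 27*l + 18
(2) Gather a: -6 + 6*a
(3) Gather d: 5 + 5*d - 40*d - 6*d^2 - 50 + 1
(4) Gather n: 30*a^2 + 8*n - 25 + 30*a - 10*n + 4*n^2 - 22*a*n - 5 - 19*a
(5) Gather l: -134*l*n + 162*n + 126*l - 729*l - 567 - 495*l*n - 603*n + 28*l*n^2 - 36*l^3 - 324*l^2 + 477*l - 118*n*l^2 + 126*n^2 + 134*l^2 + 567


(1) = 9*l^2 + 41*l - 20
(2) = 6*a - 6
(3) = -6*d^2 - 35*d - 44
(4) = 30*a^2 + 11*a + 4*n^2 + n*(-22*a - 2) - 30
(5) = -36*l^3 + l^2*(-118*n - 190) + l*(28*n^2 - 629*n - 126) + 126*n^2 - 441*n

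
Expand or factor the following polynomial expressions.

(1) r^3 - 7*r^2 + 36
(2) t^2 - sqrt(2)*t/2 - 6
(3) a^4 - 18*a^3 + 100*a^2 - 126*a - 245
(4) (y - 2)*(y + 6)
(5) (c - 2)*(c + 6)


(1) = (r - 6)*(r - 3)*(r + 2)
(2) = (t - 2*sqrt(2))*(t + 3*sqrt(2)/2)
(3) = (a - 7)^2*(a - 5)*(a + 1)
(4) = y^2 + 4*y - 12
(5) = c^2 + 4*c - 12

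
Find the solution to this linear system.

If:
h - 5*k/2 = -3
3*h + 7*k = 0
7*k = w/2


Then:
h = -42/29
k = 18/29
w = 252/29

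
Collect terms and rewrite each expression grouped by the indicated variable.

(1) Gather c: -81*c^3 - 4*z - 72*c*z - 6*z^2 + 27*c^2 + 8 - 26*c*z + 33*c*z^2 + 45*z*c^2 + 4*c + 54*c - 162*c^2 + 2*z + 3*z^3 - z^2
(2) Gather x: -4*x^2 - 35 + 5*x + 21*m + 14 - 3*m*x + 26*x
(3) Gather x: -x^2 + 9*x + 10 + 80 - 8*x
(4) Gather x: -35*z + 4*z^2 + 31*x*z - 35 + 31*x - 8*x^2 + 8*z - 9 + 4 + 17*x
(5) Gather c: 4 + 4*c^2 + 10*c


(1) = -81*c^3 + c^2*(45*z - 135) + c*(33*z^2 - 98*z + 58) + 3*z^3 - 7*z^2 - 2*z + 8
(2) = 21*m - 4*x^2 + x*(31 - 3*m) - 21
(3) = -x^2 + x + 90
(4) = -8*x^2 + x*(31*z + 48) + 4*z^2 - 27*z - 40
(5) = 4*c^2 + 10*c + 4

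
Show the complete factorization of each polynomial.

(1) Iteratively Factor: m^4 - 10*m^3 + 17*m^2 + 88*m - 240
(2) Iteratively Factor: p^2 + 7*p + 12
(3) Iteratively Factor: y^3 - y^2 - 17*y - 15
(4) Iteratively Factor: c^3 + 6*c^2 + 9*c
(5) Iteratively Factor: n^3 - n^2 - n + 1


(1) = (m - 4)*(m^3 - 6*m^2 - 7*m + 60) = (m - 4)^2*(m^2 - 2*m - 15) = (m - 5)*(m - 4)^2*(m + 3)
(2) = (p + 3)*(p + 4)
(3) = (y + 3)*(y^2 - 4*y - 5) = (y - 5)*(y + 3)*(y + 1)
(4) = (c + 3)*(c^2 + 3*c) = (c + 3)^2*(c)
(5) = (n - 1)*(n^2 - 1) = (n - 1)^2*(n + 1)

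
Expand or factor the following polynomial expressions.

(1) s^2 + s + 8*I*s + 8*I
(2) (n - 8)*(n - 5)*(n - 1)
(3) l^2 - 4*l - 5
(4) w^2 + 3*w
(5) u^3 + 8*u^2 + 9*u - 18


(1) = (s + 1)*(s + 8*I)
(2) = n^3 - 14*n^2 + 53*n - 40
(3) = (l - 5)*(l + 1)
(4) = w*(w + 3)
(5) = (u - 1)*(u + 3)*(u + 6)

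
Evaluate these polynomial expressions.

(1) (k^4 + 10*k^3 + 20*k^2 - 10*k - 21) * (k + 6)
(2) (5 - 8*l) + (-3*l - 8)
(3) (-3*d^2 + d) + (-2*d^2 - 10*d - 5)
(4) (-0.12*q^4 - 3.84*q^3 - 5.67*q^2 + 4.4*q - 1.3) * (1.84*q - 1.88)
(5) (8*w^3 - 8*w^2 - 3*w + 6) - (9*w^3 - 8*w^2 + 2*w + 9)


(1) = k^5 + 16*k^4 + 80*k^3 + 110*k^2 - 81*k - 126
(2) = -11*l - 3
(3) = -5*d^2 - 9*d - 5
(4) = -0.2208*q^5 - 6.84*q^4 - 3.2136*q^3 + 18.7556*q^2 - 10.664*q + 2.444
(5) = -w^3 - 5*w - 3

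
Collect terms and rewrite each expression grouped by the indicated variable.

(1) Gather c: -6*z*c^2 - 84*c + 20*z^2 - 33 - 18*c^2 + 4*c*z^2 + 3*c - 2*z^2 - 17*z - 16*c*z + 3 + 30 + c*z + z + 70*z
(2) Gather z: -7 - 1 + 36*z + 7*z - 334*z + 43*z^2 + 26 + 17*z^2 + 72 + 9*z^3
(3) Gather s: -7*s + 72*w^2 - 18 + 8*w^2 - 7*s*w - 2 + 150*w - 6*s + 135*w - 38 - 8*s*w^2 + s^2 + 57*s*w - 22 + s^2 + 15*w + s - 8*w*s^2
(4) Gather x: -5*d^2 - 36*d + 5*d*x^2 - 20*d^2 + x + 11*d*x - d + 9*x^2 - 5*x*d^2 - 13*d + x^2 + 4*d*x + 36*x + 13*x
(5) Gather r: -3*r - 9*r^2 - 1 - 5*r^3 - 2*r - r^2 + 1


(1) = c^2*(-6*z - 18) + c*(4*z^2 - 15*z - 81) + 18*z^2 + 54*z
(2) = 9*z^3 + 60*z^2 - 291*z + 90
(3) = s^2*(2 - 8*w) + s*(-8*w^2 + 50*w - 12) + 80*w^2 + 300*w - 80
(4) = -25*d^2 - 50*d + x^2*(5*d + 10) + x*(-5*d^2 + 15*d + 50)
(5) = -5*r^3 - 10*r^2 - 5*r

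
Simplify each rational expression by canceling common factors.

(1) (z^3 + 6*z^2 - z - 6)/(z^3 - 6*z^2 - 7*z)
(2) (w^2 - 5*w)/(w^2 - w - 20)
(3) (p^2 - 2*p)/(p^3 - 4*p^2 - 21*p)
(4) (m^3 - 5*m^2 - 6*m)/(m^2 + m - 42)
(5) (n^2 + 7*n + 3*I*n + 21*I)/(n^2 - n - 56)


(1) = (z^2 + 5*z - 6)/(z^2 - 7*z)
(2) = w/(w + 4)
(3) = (p - 2)/(p^2 - 4*p - 21)
(4) = (m^2 + m)/(m + 7)
(5) = (n + 3*I)/(n - 8)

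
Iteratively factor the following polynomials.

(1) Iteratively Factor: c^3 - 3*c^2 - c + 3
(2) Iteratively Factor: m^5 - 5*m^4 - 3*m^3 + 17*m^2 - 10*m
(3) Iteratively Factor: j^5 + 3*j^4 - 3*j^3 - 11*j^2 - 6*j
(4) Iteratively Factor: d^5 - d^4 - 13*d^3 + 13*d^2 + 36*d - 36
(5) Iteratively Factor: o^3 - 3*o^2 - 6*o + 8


(1) = (c - 3)*(c^2 - 1) = (c - 3)*(c - 1)*(c + 1)
(2) = (m - 1)*(m^4 - 4*m^3 - 7*m^2 + 10*m) = (m - 1)*(m + 2)*(m^3 - 6*m^2 + 5*m) = (m - 1)^2*(m + 2)*(m^2 - 5*m) = m*(m - 1)^2*(m + 2)*(m - 5)
(3) = (j - 2)*(j^4 + 5*j^3 + 7*j^2 + 3*j) = (j - 2)*(j + 3)*(j^3 + 2*j^2 + j) = (j - 2)*(j + 1)*(j + 3)*(j^2 + j) = (j - 2)*(j + 1)^2*(j + 3)*(j)
(4) = (d + 3)*(d^4 - 4*d^3 - d^2 + 16*d - 12) = (d - 1)*(d + 3)*(d^3 - 3*d^2 - 4*d + 12) = (d - 1)*(d + 2)*(d + 3)*(d^2 - 5*d + 6) = (d - 2)*(d - 1)*(d + 2)*(d + 3)*(d - 3)
(5) = (o + 2)*(o^2 - 5*o + 4) = (o - 1)*(o + 2)*(o - 4)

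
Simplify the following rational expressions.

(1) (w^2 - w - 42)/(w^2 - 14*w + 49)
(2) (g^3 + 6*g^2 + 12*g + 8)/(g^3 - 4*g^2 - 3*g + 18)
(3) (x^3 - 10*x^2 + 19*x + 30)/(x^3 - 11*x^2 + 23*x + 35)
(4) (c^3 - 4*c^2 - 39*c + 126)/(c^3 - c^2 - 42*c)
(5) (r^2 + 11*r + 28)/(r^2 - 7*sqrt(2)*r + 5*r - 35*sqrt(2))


(1) = (w + 6)/(w - 7)
(2) = (g^2 + 4*g + 4)/(g^2 - 6*g + 9)
(3) = (x - 6)/(x - 7)
(4) = (c - 3)/c
(5) = (r^2 + 11*r + 28)/(r^2 + r*(5 - 7*sqrt(2)) - 35*sqrt(2))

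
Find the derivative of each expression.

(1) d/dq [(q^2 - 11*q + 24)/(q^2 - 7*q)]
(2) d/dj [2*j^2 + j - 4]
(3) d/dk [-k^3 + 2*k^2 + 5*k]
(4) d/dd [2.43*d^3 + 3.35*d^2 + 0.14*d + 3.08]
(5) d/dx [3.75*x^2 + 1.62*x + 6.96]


(1) = 4*(q^2 - 12*q + 42)/(q^2*(q^2 - 14*q + 49))
(2) = 4*j + 1
(3) = -3*k^2 + 4*k + 5
(4) = 7.29*d^2 + 6.7*d + 0.14
(5) = 7.5*x + 1.62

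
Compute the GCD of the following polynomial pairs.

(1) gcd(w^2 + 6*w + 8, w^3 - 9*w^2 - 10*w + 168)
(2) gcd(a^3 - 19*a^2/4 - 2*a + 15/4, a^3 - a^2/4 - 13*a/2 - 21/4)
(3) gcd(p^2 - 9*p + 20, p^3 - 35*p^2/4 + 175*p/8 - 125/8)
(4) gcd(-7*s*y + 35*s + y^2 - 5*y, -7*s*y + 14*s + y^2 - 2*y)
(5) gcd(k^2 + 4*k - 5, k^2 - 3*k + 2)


(1) = w + 4
(2) = a + 1
(3) = p - 5
(4) = gcd((-7*s + y)*(y - 5), (-7*s + y)*(y - 2)) = -7*s + y
(5) = gcd((k - 1)*(k + 5), (k - 2)*(k - 1)) = k - 1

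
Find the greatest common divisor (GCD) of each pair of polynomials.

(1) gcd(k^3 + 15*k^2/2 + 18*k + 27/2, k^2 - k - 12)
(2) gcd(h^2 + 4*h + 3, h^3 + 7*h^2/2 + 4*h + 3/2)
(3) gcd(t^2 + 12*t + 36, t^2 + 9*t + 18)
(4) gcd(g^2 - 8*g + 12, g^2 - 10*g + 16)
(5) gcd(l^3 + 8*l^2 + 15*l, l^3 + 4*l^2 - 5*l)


(1) = gcd((k + 3/2)*(k + 3)^2, (k - 4)*(k + 3)) = k + 3
(2) = gcd((h + 1)*(h + 3), (h + 1)^2*(h + 3/2)) = h + 1
(3) = gcd((t + 6)^2, (t + 3)*(t + 6)) = t + 6
(4) = gcd((g - 6)*(g - 2), (g - 8)*(g - 2)) = g - 2
(5) = gcd(l*(l + 3)*(l + 5), l*(l - 1)*(l + 5)) = l^2 + 5*l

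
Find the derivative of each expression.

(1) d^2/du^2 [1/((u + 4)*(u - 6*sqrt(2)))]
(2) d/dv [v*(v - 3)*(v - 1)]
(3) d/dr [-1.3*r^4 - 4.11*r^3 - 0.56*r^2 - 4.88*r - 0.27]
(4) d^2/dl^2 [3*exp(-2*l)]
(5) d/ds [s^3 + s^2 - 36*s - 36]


(1) = 2*((u + 4)^2 + (u + 4)*(u - 6*sqrt(2)) + (u - 6*sqrt(2))^2)/((u + 4)^3*(u - 6*sqrt(2))^3)
(2) = 3*v^2 - 8*v + 3
(3) = -5.2*r^3 - 12.33*r^2 - 1.12*r - 4.88
(4) = 12*exp(-2*l)
(5) = 3*s^2 + 2*s - 36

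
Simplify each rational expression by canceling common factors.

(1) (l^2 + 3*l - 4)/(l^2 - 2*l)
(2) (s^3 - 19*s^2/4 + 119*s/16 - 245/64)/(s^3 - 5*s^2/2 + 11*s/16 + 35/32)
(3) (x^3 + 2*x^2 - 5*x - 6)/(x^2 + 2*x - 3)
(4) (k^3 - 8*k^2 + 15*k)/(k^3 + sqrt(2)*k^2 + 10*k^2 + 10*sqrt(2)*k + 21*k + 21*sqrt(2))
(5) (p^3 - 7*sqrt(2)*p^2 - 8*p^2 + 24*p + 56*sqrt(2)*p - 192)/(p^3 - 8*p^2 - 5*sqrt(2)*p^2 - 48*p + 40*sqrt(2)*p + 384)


(1) = (l^2 + 3*l - 4)/(l^2 - 2*l)
(2) = (4*s - 7)/(4*s + 2)
(3) = (x^2 - x - 2)/(x - 1)
(4) = (k^3 - 8*k^2 + 15*k)/(k^3 + k^2*(sqrt(2) + 10) + k*(10*sqrt(2) + 21) + 21*sqrt(2))
(5) = (p^2 - 7*sqrt(2)*p + 24)/(p^2 - 5*sqrt(2)*p - 48)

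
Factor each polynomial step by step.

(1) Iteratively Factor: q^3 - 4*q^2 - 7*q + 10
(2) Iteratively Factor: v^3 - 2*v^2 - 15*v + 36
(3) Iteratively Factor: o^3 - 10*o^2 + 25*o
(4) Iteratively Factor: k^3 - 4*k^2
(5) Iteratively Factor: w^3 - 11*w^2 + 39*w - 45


(1) = (q - 1)*(q^2 - 3*q - 10) = (q - 1)*(q + 2)*(q - 5)
(2) = (v - 3)*(v^2 + v - 12) = (v - 3)*(v + 4)*(v - 3)
(3) = (o - 5)*(o^2 - 5*o) = (o - 5)^2*(o)
(4) = (k)*(k^2 - 4*k) = k*(k - 4)*(k)
(5) = (w - 3)*(w^2 - 8*w + 15) = (w - 3)^2*(w - 5)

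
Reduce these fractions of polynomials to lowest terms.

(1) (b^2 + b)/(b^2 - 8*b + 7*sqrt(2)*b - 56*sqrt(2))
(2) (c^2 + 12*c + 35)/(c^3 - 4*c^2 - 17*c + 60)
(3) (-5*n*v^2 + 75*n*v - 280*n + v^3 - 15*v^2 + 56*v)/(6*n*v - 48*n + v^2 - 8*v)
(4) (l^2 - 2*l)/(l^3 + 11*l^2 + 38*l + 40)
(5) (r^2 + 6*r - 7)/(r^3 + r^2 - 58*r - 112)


(1) = (b^2 + b)/(b^2 + b*(-8 + 7*sqrt(2)) - 56*sqrt(2))
(2) = (c^2 + 12*c + 35)/(c^3 - 4*c^2 - 17*c + 60)
(3) = (-5*n*v + 35*n + v^2 - 7*v)/(6*n + v)
(4) = (l^2 - 2*l)/(l^3 + 11*l^2 + 38*l + 40)
(5) = (r - 1)/(r^2 - 6*r - 16)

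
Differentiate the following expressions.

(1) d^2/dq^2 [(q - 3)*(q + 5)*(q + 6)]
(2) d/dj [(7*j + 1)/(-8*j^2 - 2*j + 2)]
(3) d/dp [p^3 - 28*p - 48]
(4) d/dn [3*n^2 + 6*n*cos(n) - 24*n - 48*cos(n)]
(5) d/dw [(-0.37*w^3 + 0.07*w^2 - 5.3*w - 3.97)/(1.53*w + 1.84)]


(1) = 6*q + 16
(2) = 2*(7*j^2 + 2*j + 2)/(16*j^4 + 8*j^3 - 7*j^2 - 2*j + 1)
(3) = 3*p^2 - 28
(4) = -6*n*sin(n) + 6*n + 48*sin(n) + 6*cos(n) - 24
(5) = (-1.1322*w^3 - 1.9353*w^2 + 0.2576*w - 3.6779)/(2.3409*w^2 + 5.6304*w + 3.3856)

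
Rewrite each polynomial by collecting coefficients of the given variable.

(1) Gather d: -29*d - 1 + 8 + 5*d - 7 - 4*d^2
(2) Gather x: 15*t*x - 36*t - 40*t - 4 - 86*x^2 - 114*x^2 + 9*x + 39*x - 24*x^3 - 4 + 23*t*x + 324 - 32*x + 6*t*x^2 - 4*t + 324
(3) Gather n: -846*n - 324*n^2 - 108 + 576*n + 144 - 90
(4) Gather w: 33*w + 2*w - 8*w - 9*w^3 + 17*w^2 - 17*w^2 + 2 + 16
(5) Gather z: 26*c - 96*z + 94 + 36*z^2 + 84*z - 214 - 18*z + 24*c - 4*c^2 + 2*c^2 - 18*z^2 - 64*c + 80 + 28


(1) = -4*d^2 - 24*d
(2) = -80*t - 24*x^3 + x^2*(6*t - 200) + x*(38*t + 16) + 640
(3) = -324*n^2 - 270*n - 54
(4) = -9*w^3 + 27*w + 18
(5) = -2*c^2 - 14*c + 18*z^2 - 30*z - 12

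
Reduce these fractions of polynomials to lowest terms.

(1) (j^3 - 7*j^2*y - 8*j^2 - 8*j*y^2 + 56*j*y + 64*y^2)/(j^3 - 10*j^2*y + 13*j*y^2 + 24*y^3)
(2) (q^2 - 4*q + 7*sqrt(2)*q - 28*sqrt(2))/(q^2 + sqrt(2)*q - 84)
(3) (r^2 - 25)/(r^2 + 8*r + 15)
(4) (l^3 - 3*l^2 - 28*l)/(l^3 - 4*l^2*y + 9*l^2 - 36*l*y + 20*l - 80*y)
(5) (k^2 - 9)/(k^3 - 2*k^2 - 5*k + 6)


(1) = (8 - j)/(-j + 3*y)
(2) = (q - 4)/(q - 6*sqrt(2))
(3) = (r - 5)/(r + 3)
(4) = (-l^2 + 7*l)/(-l^2 + 4*l*y - 5*l + 20*y)
(5) = (k + 3)/(k^2 + k - 2)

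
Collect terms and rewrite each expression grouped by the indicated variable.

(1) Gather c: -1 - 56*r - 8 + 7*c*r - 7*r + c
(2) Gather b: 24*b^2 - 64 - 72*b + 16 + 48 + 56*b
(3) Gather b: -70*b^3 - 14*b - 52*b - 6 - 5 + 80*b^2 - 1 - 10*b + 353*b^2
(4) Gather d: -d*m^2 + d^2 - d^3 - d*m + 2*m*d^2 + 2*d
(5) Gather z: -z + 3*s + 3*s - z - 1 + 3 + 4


(1) = c*(7*r + 1) - 63*r - 9
(2) = 24*b^2 - 16*b
(3) = -70*b^3 + 433*b^2 - 76*b - 12
(4) = -d^3 + d^2*(2*m + 1) + d*(-m^2 - m + 2)
(5) = 6*s - 2*z + 6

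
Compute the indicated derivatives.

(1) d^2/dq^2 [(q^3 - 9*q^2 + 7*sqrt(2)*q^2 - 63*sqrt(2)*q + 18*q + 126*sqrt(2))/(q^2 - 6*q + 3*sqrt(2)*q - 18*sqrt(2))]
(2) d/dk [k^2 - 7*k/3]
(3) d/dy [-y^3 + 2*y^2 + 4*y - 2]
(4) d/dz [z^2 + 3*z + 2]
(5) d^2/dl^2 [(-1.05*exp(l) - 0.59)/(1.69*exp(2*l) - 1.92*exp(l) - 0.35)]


(1) = 24*(-2 - sqrt(2))/(q^3 + 9*sqrt(2)*q^2 + 54*q + 54*sqrt(2))
(2) = 2*k - 7/3
(3) = -3*y^2 + 4*y + 4
(4) = 2*z + 3
(5) = (-2.998905*exp(4*l) - 10.147436*exp(3*l) + 2.016846*exp(2*l) - 2.865316*exp(l) + 0.267855)*exp(l)/(4.826809*exp(6*l) - 16.451136*exp(5*l) + 15.691143*exp(4*l) - 0.263808*exp(3*l) - 3.249645*exp(2*l) - 0.7056*exp(l) - 0.042875)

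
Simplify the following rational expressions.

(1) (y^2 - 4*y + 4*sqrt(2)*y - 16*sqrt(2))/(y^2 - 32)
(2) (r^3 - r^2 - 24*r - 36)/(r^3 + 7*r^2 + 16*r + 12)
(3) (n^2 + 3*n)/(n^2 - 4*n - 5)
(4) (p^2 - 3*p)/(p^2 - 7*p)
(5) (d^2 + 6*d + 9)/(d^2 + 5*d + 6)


(1) = (y - 4)/(y - 4*sqrt(2))
(2) = (r - 6)/(r + 2)
(3) = (n^2 + 3*n)/(n^2 - 4*n - 5)
(4) = (p - 3)/(p - 7)
(5) = (d + 3)/(d + 2)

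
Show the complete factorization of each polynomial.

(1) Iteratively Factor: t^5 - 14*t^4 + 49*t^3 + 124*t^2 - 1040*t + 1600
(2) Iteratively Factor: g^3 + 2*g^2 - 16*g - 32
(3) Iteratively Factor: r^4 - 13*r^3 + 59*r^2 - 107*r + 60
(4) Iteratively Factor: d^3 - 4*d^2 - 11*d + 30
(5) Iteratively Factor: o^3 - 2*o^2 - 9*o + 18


(1) = (t - 5)*(t^4 - 9*t^3 + 4*t^2 + 144*t - 320) = (t - 5)*(t - 4)*(t^3 - 5*t^2 - 16*t + 80) = (t - 5)*(t - 4)*(t + 4)*(t^2 - 9*t + 20) = (t - 5)^2*(t - 4)*(t + 4)*(t - 4)
(2) = (g + 4)*(g^2 - 2*g - 8) = (g + 2)*(g + 4)*(g - 4)
(3) = (r - 4)*(r^3 - 9*r^2 + 23*r - 15) = (r - 4)*(r - 1)*(r^2 - 8*r + 15) = (r - 4)*(r - 3)*(r - 1)*(r - 5)
(4) = (d - 5)*(d^2 + d - 6) = (d - 5)*(d + 3)*(d - 2)
(5) = (o - 2)*(o^2 - 9) = (o - 3)*(o - 2)*(o + 3)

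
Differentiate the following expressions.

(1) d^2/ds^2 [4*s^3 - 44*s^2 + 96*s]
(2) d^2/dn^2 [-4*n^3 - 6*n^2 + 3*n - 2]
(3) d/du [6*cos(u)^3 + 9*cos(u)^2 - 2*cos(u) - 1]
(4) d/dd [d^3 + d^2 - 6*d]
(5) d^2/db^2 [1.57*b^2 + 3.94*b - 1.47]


(1) = 24*s - 88
(2) = -24*n - 12
(3) = 2*(-9*cos(u)^2 - 9*cos(u) + 1)*sin(u)
(4) = 3*d^2 + 2*d - 6
(5) = 3.14000000000000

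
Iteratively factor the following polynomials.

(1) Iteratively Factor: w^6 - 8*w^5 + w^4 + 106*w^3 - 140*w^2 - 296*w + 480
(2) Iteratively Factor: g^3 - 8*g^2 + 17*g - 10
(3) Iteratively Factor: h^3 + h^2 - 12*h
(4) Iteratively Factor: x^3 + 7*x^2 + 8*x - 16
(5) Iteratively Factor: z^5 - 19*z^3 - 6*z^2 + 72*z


(1) = (w + 3)*(w^5 - 11*w^4 + 34*w^3 + 4*w^2 - 152*w + 160) = (w - 5)*(w + 3)*(w^4 - 6*w^3 + 4*w^2 + 24*w - 32) = (w - 5)*(w + 2)*(w + 3)*(w^3 - 8*w^2 + 20*w - 16) = (w - 5)*(w - 4)*(w + 2)*(w + 3)*(w^2 - 4*w + 4) = (w - 5)*(w - 4)*(w - 2)*(w + 2)*(w + 3)*(w - 2)
(2) = (g - 2)*(g^2 - 6*g + 5) = (g - 5)*(g - 2)*(g - 1)
(3) = (h + 4)*(h^2 - 3*h) = (h - 3)*(h + 4)*(h)
(4) = (x - 1)*(x^2 + 8*x + 16) = (x - 1)*(x + 4)*(x + 4)
(5) = (z - 4)*(z^4 + 4*z^3 - 3*z^2 - 18*z) = (z - 4)*(z + 3)*(z^3 + z^2 - 6*z) = (z - 4)*(z + 3)^2*(z^2 - 2*z) = z*(z - 4)*(z + 3)^2*(z - 2)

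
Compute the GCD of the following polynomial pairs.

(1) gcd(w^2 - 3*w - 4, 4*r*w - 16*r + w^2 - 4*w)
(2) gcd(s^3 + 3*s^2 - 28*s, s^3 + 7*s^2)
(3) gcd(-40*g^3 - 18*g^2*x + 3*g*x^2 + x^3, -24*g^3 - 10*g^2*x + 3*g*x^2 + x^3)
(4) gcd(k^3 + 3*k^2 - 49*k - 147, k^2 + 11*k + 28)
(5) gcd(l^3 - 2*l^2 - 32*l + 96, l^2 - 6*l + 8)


(1) = w - 4
(2) = gcd(s*(s - 4)*(s + 7), s^2*(s + 7)) = s^2 + 7*s
(3) = 2*g + x
(4) = k + 7
(5) = l - 4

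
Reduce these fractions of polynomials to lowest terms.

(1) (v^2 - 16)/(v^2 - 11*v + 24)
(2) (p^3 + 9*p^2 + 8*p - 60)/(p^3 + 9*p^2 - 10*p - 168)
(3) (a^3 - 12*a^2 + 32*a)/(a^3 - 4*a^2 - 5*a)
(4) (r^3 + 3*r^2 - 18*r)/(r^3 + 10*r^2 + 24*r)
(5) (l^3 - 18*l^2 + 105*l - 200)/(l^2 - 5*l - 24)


(1) = (v^2 - 16)/(v^2 - 11*v + 24)
(2) = (p^2 + 3*p - 10)/(p^2 + 3*p - 28)
(3) = (a^2 - 12*a + 32)/(a^2 - 4*a - 5)
(4) = (r - 3)/(r + 4)
(5) = (l^2 - 10*l + 25)/(l + 3)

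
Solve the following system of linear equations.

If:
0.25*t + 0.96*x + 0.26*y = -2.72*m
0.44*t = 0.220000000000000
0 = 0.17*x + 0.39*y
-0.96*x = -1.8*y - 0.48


Then:
m = -0.13
t = 0.50
x = 0.28
y = -0.12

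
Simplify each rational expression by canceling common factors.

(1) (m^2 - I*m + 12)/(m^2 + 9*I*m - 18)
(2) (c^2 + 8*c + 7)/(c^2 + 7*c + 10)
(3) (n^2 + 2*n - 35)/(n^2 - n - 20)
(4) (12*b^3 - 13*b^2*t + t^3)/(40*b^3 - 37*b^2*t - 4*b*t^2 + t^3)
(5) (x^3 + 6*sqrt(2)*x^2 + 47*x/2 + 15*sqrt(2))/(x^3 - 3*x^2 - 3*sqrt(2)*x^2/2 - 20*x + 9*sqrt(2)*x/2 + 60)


(1) = (m - 4*I)/(m + 6*I)
(2) = (c^2 + 8*c + 7)/(c^2 + 7*c + 10)
(3) = (n + 7)/(n + 4)
(4) = (-12*b^2 + b*t + t^2)/(-40*b^2 - 3*b*t + t^2)
(5) = (4*x^2 + 14*sqrt(2)*x + 24)/(4*x^2 + x*(-16*sqrt(2) - 12) + 48*sqrt(2))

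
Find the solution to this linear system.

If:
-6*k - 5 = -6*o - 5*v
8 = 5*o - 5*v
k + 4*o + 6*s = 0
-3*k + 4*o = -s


Then:
k = 260/89
o = 247/89
s = -208/89
v = 523/445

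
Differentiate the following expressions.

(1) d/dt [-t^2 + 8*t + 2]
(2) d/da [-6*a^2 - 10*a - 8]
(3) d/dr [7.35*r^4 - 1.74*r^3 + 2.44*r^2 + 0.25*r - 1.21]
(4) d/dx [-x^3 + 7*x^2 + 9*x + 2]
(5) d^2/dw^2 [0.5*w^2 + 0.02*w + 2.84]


(1) = 8 - 2*t
(2) = -12*a - 10
(3) = 29.4*r^3 - 5.22*r^2 + 4.88*r + 0.25
(4) = -3*x^2 + 14*x + 9
(5) = 1.00000000000000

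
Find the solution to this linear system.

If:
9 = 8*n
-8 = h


Then:
h = -8
n = 9/8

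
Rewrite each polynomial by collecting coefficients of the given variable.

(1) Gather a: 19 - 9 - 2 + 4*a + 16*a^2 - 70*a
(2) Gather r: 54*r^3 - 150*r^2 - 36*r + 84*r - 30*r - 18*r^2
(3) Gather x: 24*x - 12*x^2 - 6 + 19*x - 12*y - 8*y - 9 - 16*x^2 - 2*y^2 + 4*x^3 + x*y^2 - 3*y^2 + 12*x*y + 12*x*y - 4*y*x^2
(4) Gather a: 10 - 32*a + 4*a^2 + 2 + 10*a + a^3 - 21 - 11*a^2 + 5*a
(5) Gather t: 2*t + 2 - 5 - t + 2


(1) = 16*a^2 - 66*a + 8
(2) = 54*r^3 - 168*r^2 + 18*r
(3) = 4*x^3 + x^2*(-4*y - 28) + x*(y^2 + 24*y + 43) - 5*y^2 - 20*y - 15
(4) = a^3 - 7*a^2 - 17*a - 9
(5) = t - 1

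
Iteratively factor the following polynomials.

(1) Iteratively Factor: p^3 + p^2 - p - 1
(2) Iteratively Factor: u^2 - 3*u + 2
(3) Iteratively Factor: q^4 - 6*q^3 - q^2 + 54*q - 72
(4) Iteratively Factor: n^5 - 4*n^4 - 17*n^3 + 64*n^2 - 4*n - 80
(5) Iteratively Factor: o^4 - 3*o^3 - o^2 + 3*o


(1) = (p + 1)*(p^2 - 1) = (p + 1)^2*(p - 1)
(2) = (u - 1)*(u - 2)
(3) = (q - 3)*(q^3 - 3*q^2 - 10*q + 24) = (q - 3)*(q - 2)*(q^2 - q - 12) = (q - 3)*(q - 2)*(q + 3)*(q - 4)
(4) = (n - 2)*(n^4 - 2*n^3 - 21*n^2 + 22*n + 40) = (n - 2)*(n + 1)*(n^3 - 3*n^2 - 18*n + 40) = (n - 2)*(n + 1)*(n + 4)*(n^2 - 7*n + 10) = (n - 2)^2*(n + 1)*(n + 4)*(n - 5)
(5) = (o)*(o^3 - 3*o^2 - o + 3) = o*(o - 3)*(o^2 - 1) = o*(o - 3)*(o + 1)*(o - 1)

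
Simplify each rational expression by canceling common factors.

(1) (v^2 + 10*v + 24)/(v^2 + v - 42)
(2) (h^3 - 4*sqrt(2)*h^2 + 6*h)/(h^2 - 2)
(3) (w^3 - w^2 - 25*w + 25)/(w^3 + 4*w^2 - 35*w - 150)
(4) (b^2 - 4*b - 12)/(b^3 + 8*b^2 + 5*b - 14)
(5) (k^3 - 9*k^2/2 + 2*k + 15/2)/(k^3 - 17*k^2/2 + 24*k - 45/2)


(1) = (v^2 + 10*v + 24)/(v^2 + v - 42)
(2) = (h^2 - 3*sqrt(2)*h)/(h + sqrt(2))
(3) = (w^2 - 6*w + 5)/(w^2 - w - 30)
(4) = (b - 6)/(b^2 + 6*b - 7)
(5) = (k + 1)/(k - 3)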